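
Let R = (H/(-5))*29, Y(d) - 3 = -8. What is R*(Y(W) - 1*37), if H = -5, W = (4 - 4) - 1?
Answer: -1218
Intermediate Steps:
W = -1 (W = 0 - 1 = -1)
Y(d) = -5 (Y(d) = 3 - 8 = -5)
R = 29 (R = -5/(-5)*29 = -5*(-1/5)*29 = 1*29 = 29)
R*(Y(W) - 1*37) = 29*(-5 - 1*37) = 29*(-5 - 37) = 29*(-42) = -1218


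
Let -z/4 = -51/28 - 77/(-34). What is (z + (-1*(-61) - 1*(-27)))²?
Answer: 105288121/14161 ≈ 7435.1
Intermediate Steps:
z = -211/119 (z = -4*(-51/28 - 77/(-34)) = -4*(-51*1/28 - 77*(-1/34)) = -4*(-51/28 + 77/34) = -4*211/476 = -211/119 ≈ -1.7731)
(z + (-1*(-61) - 1*(-27)))² = (-211/119 + (-1*(-61) - 1*(-27)))² = (-211/119 + (61 + 27))² = (-211/119 + 88)² = (10261/119)² = 105288121/14161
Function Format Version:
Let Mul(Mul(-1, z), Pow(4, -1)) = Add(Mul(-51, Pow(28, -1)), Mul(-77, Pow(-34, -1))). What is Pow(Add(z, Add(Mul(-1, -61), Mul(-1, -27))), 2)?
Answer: Rational(105288121, 14161) ≈ 7435.1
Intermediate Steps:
z = Rational(-211, 119) (z = Mul(-4, Add(Mul(-51, Pow(28, -1)), Mul(-77, Pow(-34, -1)))) = Mul(-4, Add(Mul(-51, Rational(1, 28)), Mul(-77, Rational(-1, 34)))) = Mul(-4, Add(Rational(-51, 28), Rational(77, 34))) = Mul(-4, Rational(211, 476)) = Rational(-211, 119) ≈ -1.7731)
Pow(Add(z, Add(Mul(-1, -61), Mul(-1, -27))), 2) = Pow(Add(Rational(-211, 119), Add(Mul(-1, -61), Mul(-1, -27))), 2) = Pow(Add(Rational(-211, 119), Add(61, 27)), 2) = Pow(Add(Rational(-211, 119), 88), 2) = Pow(Rational(10261, 119), 2) = Rational(105288121, 14161)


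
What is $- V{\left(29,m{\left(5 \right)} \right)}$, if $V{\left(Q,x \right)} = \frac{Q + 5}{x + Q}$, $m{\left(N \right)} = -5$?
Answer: $- \frac{17}{12} \approx -1.4167$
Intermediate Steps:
$V{\left(Q,x \right)} = \frac{5 + Q}{Q + x}$
$- V{\left(29,m{\left(5 \right)} \right)} = - \frac{5 + 29}{29 - 5} = - \frac{34}{24} = \left(-1\right) \frac{17}{12} = - \frac{17}{12}$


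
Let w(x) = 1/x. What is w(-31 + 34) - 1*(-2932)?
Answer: 8797/3 ≈ 2932.3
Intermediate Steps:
w(-31 + 34) - 1*(-2932) = 1/(-31 + 34) - 1*(-2932) = 1/3 + 2932 = ⅓ + 2932 = 8797/3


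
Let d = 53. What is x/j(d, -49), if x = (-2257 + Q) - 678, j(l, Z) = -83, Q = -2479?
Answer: 5414/83 ≈ 65.229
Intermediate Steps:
x = -5414 (x = (-2257 - 2479) - 678 = -4736 - 678 = -5414)
x/j(d, -49) = -5414/(-83) = -5414*(-1/83) = 5414/83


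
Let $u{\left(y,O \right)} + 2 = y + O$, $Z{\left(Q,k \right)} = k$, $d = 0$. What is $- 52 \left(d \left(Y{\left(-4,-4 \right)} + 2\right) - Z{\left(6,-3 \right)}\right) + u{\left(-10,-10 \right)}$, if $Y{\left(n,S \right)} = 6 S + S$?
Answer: $-178$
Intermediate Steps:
$Y{\left(n,S \right)} = 7 S$
$u{\left(y,O \right)} = -2 + O + y$ ($u{\left(y,O \right)} = -2 + \left(y + O\right) = -2 + \left(O + y\right) = -2 + O + y$)
$- 52 \left(d \left(Y{\left(-4,-4 \right)} + 2\right) - Z{\left(6,-3 \right)}\right) + u{\left(-10,-10 \right)} = - 52 \left(0 \left(7 \left(-4\right) + 2\right) - -3\right) - 22 = - 52 \left(0 \left(-28 + 2\right) + 3\right) - 22 = - 52 \left(0 \left(-26\right) + 3\right) - 22 = - 52 \left(0 + 3\right) - 22 = \left(-52\right) 3 - 22 = -156 - 22 = -178$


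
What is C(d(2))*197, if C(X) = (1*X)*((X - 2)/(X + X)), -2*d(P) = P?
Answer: -591/2 ≈ -295.50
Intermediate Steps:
d(P) = -P/2
C(X) = -1 + X/2 (C(X) = X*((-2 + X)/((2*X))) = X*((-2 + X)*(1/(2*X))) = X*((-2 + X)/(2*X)) = -1 + X/2)
C(d(2))*197 = (-1 + (-½*2)/2)*197 = (-1 + (½)*(-1))*197 = (-1 - ½)*197 = -3/2*197 = -591/2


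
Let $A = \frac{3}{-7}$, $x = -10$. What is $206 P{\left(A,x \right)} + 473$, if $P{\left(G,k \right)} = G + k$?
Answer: $- \frac{11727}{7} \approx -1675.3$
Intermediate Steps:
$A = - \frac{3}{7}$ ($A = 3 \left(- \frac{1}{7}\right) = - \frac{3}{7} \approx -0.42857$)
$206 P{\left(A,x \right)} + 473 = 206 \left(- \frac{3}{7} - 10\right) + 473 = 206 \left(- \frac{73}{7}\right) + 473 = - \frac{15038}{7} + 473 = - \frac{11727}{7}$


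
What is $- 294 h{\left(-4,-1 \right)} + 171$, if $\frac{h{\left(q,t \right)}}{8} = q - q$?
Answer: $171$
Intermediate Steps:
$h{\left(q,t \right)} = 0$ ($h{\left(q,t \right)} = 8 \left(q - q\right) = 8 \cdot 0 = 0$)
$- 294 h{\left(-4,-1 \right)} + 171 = \left(-294\right) 0 + 171 = 0 + 171 = 171$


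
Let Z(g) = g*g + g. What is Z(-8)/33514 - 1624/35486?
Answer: -13109880/297319451 ≈ -0.044094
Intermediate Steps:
Z(g) = g + g² (Z(g) = g² + g = g + g²)
Z(-8)/33514 - 1624/35486 = -8*(1 - 8)/33514 - 1624/35486 = -8*(-7)*(1/33514) - 1624*1/35486 = 56*(1/33514) - 812/17743 = 28/16757 - 812/17743 = -13109880/297319451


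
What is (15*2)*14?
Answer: 420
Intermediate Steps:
(15*2)*14 = 30*14 = 420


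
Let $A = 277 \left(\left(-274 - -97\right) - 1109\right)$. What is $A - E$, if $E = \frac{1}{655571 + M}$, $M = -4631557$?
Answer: $- \frac{1416333684891}{3975986} \approx -3.5622 \cdot 10^{5}$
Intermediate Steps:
$A = -356222$ ($A = 277 \left(\left(-274 + 97\right) - 1109\right) = 277 \left(-177 - 1109\right) = 277 \left(-1286\right) = -356222$)
$E = - \frac{1}{3975986}$ ($E = \frac{1}{655571 - 4631557} = \frac{1}{-3975986} = - \frac{1}{3975986} \approx -2.5151 \cdot 10^{-7}$)
$A - E = -356222 - - \frac{1}{3975986} = -356222 + \frac{1}{3975986} = - \frac{1416333684891}{3975986}$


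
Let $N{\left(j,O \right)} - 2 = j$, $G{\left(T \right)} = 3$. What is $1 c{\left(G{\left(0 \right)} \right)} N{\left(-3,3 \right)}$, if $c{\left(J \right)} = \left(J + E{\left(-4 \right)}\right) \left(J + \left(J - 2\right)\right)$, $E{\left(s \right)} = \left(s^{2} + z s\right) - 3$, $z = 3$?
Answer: $-16$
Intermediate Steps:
$N{\left(j,O \right)} = 2 + j$
$E{\left(s \right)} = -3 + s^{2} + 3 s$ ($E{\left(s \right)} = \left(s^{2} + 3 s\right) - 3 = -3 + s^{2} + 3 s$)
$c{\left(J \right)} = \left(1 + J\right) \left(-2 + 2 J\right)$ ($c{\left(J \right)} = \left(J + \left(-3 + \left(-4\right)^{2} + 3 \left(-4\right)\right)\right) \left(J + \left(J - 2\right)\right) = \left(J - -1\right) \left(J + \left(-2 + J\right)\right) = \left(J + 1\right) \left(-2 + 2 J\right) = \left(1 + J\right) \left(-2 + 2 J\right)$)
$1 c{\left(G{\left(0 \right)} \right)} N{\left(-3,3 \right)} = 1 \left(-2 + 2 \cdot 3^{2}\right) \left(2 - 3\right) = 1 \left(-2 + 2 \cdot 9\right) \left(-1\right) = 1 \left(-2 + 18\right) \left(-1\right) = 1 \cdot 16 \left(-1\right) = 16 \left(-1\right) = -16$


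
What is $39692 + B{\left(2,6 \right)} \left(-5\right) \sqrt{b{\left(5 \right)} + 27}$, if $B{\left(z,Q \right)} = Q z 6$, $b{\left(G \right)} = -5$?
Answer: $39692 - 360 \sqrt{22} \approx 38003.0$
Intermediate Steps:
$B{\left(z,Q \right)} = 6 Q z$
$39692 + B{\left(2,6 \right)} \left(-5\right) \sqrt{b{\left(5 \right)} + 27} = 39692 + 6 \cdot 6 \cdot 2 \left(-5\right) \sqrt{-5 + 27} = 39692 + 72 \left(-5\right) \sqrt{22} = 39692 - 360 \sqrt{22}$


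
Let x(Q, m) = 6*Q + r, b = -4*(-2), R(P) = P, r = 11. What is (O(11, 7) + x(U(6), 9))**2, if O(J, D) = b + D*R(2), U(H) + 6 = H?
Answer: 1089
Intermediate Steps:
b = 8
U(H) = -6 + H
O(J, D) = 8 + 2*D (O(J, D) = 8 + D*2 = 8 + 2*D)
x(Q, m) = 11 + 6*Q (x(Q, m) = 6*Q + 11 = 11 + 6*Q)
(O(11, 7) + x(U(6), 9))**2 = ((8 + 2*7) + (11 + 6*(-6 + 6)))**2 = ((8 + 14) + (11 + 6*0))**2 = (22 + (11 + 0))**2 = (22 + 11)**2 = 33**2 = 1089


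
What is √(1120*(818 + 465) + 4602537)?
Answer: √6039497 ≈ 2457.5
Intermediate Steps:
√(1120*(818 + 465) + 4602537) = √(1120*1283 + 4602537) = √(1436960 + 4602537) = √6039497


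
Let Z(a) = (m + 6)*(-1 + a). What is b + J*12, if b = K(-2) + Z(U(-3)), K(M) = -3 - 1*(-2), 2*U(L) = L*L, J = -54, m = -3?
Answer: -1277/2 ≈ -638.50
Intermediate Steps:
U(L) = L²/2 (U(L) = (L*L)/2 = L²/2)
K(M) = -1 (K(M) = -3 + 2 = -1)
Z(a) = -3 + 3*a (Z(a) = (-3 + 6)*(-1 + a) = 3*(-1 + a) = -3 + 3*a)
b = 19/2 (b = -1 + (-3 + 3*((½)*(-3)²)) = -1 + (-3 + 3*((½)*9)) = -1 + (-3 + 3*(9/2)) = -1 + (-3 + 27/2) = -1 + 21/2 = 19/2 ≈ 9.5000)
b + J*12 = 19/2 - 54*12 = 19/2 - 648 = -1277/2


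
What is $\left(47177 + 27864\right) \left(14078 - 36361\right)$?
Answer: $-1672138603$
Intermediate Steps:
$\left(47177 + 27864\right) \left(14078 - 36361\right) = 75041 \left(-22283\right) = -1672138603$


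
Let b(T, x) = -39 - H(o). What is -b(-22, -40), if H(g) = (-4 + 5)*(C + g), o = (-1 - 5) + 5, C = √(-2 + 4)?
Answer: 38 + √2 ≈ 39.414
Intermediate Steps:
C = √2 ≈ 1.4142
o = -1 (o = -6 + 5 = -1)
H(g) = g + √2 (H(g) = (-4 + 5)*(√2 + g) = 1*(g + √2) = g + √2)
b(T, x) = -38 - √2 (b(T, x) = -39 - (-1 + √2) = -39 + (1 - √2) = -38 - √2)
-b(-22, -40) = -(-38 - √2) = 38 + √2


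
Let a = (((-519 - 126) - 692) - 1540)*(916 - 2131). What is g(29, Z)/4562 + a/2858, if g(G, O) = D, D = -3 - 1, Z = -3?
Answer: 7973355239/6519098 ≈ 1223.1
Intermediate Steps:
D = -4
g(G, O) = -4
a = 3495555 (a = ((-645 - 692) - 1540)*(-1215) = (-1337 - 1540)*(-1215) = -2877*(-1215) = 3495555)
g(29, Z)/4562 + a/2858 = -4/4562 + 3495555/2858 = -4*1/4562 + 3495555*(1/2858) = -2/2281 + 3495555/2858 = 7973355239/6519098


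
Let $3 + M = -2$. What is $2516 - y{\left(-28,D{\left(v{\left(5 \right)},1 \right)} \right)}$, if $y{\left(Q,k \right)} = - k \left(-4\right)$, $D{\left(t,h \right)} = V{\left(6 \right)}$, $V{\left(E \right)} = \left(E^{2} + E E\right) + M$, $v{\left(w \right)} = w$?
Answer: $2248$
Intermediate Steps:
$M = -5$ ($M = -3 - 2 = -5$)
$V{\left(E \right)} = -5 + 2 E^{2}$ ($V{\left(E \right)} = \left(E^{2} + E E\right) - 5 = \left(E^{2} + E^{2}\right) - 5 = 2 E^{2} - 5 = -5 + 2 E^{2}$)
$D{\left(t,h \right)} = 67$ ($D{\left(t,h \right)} = -5 + 2 \cdot 6^{2} = -5 + 2 \cdot 36 = -5 + 72 = 67$)
$y{\left(Q,k \right)} = 4 k$
$2516 - y{\left(-28,D{\left(v{\left(5 \right)},1 \right)} \right)} = 2516 - 4 \cdot 67 = 2516 - 268 = 2248$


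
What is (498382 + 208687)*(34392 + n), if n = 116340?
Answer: 106577924508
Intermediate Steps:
(498382 + 208687)*(34392 + n) = (498382 + 208687)*(34392 + 116340) = 707069*150732 = 106577924508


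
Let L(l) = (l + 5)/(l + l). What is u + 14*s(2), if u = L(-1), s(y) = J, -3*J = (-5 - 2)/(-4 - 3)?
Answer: -20/3 ≈ -6.6667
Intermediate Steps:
L(l) = (5 + l)/(2*l) (L(l) = (5 + l)/((2*l)) = (5 + l)*(1/(2*l)) = (5 + l)/(2*l))
J = -⅓ (J = -(-5 - 2)/(3*(-4 - 3)) = -(-7)/(3*(-7)) = -(-7)*(-1)/(3*7) = -⅓*1 = -⅓ ≈ -0.33333)
s(y) = -⅓
u = -2 (u = (½)*(5 - 1)/(-1) = (½)*(-1)*4 = -2)
u + 14*s(2) = -2 + 14*(-⅓) = -2 - 14/3 = -20/3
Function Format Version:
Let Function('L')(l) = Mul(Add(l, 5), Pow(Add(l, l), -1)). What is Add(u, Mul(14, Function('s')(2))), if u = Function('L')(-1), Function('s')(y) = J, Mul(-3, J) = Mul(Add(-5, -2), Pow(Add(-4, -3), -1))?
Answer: Rational(-20, 3) ≈ -6.6667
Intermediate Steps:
Function('L')(l) = Mul(Rational(1, 2), Pow(l, -1), Add(5, l)) (Function('L')(l) = Mul(Add(5, l), Pow(Mul(2, l), -1)) = Mul(Add(5, l), Mul(Rational(1, 2), Pow(l, -1))) = Mul(Rational(1, 2), Pow(l, -1), Add(5, l)))
J = Rational(-1, 3) (J = Mul(Rational(-1, 3), Mul(Add(-5, -2), Pow(Add(-4, -3), -1))) = Mul(Rational(-1, 3), Mul(-7, Pow(-7, -1))) = Mul(Rational(-1, 3), Mul(-7, Rational(-1, 7))) = Mul(Rational(-1, 3), 1) = Rational(-1, 3) ≈ -0.33333)
Function('s')(y) = Rational(-1, 3)
u = -2 (u = Mul(Rational(1, 2), Pow(-1, -1), Add(5, -1)) = Mul(Rational(1, 2), -1, 4) = -2)
Add(u, Mul(14, Function('s')(2))) = Add(-2, Mul(14, Rational(-1, 3))) = Add(-2, Rational(-14, 3)) = Rational(-20, 3)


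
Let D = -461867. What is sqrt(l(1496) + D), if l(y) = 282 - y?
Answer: I*sqrt(463081) ≈ 680.5*I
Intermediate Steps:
sqrt(l(1496) + D) = sqrt((282 - 1*1496) - 461867) = sqrt((282 - 1496) - 461867) = sqrt(-1214 - 461867) = sqrt(-463081) = I*sqrt(463081)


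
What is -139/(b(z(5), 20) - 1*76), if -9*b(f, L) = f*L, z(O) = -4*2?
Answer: 1251/524 ≈ 2.3874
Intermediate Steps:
z(O) = -8
b(f, L) = -L*f/9 (b(f, L) = -f*L/9 = -L*f/9)
-139/(b(z(5), 20) - 1*76) = -139/(-1/9*20*(-8) - 1*76) = -139/(160/9 - 76) = -139/(-524/9) = -139*(-9/524) = 1251/524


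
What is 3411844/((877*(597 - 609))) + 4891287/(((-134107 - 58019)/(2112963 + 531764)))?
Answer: -11345030807358535/168494502 ≈ -6.7332e+7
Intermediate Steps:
3411844/((877*(597 - 609))) + 4891287/(((-134107 - 58019)/(2112963 + 531764))) = 3411844/((877*(-12))) + 4891287/((-192126/2644727)) = 3411844/(-10524) + 4891287/((-192126*1/2644727)) = 3411844*(-1/10524) + 4891287/(-192126/2644727) = -852961/2631 + 4891287*(-2644727/192126) = -852961/2631 - 4312039597883/64042 = -11345030807358535/168494502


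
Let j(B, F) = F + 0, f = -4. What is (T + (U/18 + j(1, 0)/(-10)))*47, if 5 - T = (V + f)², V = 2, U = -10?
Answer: 188/9 ≈ 20.889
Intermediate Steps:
j(B, F) = F
T = 1 (T = 5 - (2 - 4)² = 5 - 1*(-2)² = 5 - 1*4 = 5 - 4 = 1)
(T + (U/18 + j(1, 0)/(-10)))*47 = (1 + (-10/18 + 0/(-10)))*47 = (1 + (-10*1/18 + 0*(-⅒)))*47 = (1 + (-5/9 + 0))*47 = (1 - 5/9)*47 = (4/9)*47 = 188/9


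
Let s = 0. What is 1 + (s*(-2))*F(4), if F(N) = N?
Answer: 1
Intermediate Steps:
1 + (s*(-2))*F(4) = 1 + (0*(-2))*4 = 1 + 0*4 = 1 + 0 = 1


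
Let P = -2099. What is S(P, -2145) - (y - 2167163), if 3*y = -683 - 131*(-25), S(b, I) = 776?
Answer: 2167075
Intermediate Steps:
y = 864 (y = (-683 - 131*(-25))/3 = (-683 + 3275)/3 = (1/3)*2592 = 864)
S(P, -2145) - (y - 2167163) = 776 - (864 - 2167163) = 776 - 1*(-2166299) = 776 + 2166299 = 2167075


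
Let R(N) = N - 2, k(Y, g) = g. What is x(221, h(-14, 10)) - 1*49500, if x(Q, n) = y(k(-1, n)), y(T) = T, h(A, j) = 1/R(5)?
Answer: -148499/3 ≈ -49500.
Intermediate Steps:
R(N) = -2 + N
h(A, j) = 1/3 (h(A, j) = 1/(-2 + 5) = 1/3)
x(Q, n) = n
x(221, h(-14, 10)) - 1*49500 = 1/3 - 1*49500 = 1/3 - 49500 = -148499/3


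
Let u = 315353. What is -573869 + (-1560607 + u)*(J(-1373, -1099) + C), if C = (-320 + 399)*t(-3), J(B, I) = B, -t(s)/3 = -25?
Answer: -5668970077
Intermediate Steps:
t(s) = 75 (t(s) = -3*(-25) = 75)
C = 5925 (C = (-320 + 399)*75 = 79*75 = 5925)
-573869 + (-1560607 + u)*(J(-1373, -1099) + C) = -573869 + (-1560607 + 315353)*(-1373 + 5925) = -573869 - 1245254*4552 = -573869 - 5668396208 = -5668970077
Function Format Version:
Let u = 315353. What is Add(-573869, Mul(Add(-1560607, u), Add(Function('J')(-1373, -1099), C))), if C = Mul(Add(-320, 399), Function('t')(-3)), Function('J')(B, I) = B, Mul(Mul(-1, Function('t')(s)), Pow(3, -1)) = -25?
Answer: -5668970077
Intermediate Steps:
Function('t')(s) = 75 (Function('t')(s) = Mul(-3, -25) = 75)
C = 5925 (C = Mul(Add(-320, 399), 75) = Mul(79, 75) = 5925)
Add(-573869, Mul(Add(-1560607, u), Add(Function('J')(-1373, -1099), C))) = Add(-573869, Mul(Add(-1560607, 315353), Add(-1373, 5925))) = Add(-573869, Mul(-1245254, 4552)) = Add(-573869, -5668396208) = -5668970077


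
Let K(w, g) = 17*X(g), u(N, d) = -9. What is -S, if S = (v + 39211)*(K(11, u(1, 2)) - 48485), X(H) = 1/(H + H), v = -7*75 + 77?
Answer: 3758921329/2 ≈ 1.8795e+9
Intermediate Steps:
v = -448 (v = -525 + 77 = -448)
X(H) = 1/(2*H)
K(w, g) = 17/(2*g) (K(w, g) = 17*(1/(2*g)) = 17/(2*g))
S = -3758921329/2 (S = (-448 + 39211)*((17/2)/(-9) - 48485) = 38763*((17/2)*(-⅑) - 48485) = 38763*(-17/18 - 48485) = 38763*(-872747/18) = -3758921329/2 ≈ -1.8795e+9)
-S = -1*(-3758921329/2) = 3758921329/2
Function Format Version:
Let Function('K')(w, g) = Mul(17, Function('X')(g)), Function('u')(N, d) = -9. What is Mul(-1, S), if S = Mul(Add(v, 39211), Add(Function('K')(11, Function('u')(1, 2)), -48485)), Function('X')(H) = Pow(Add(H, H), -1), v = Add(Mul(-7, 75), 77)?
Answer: Rational(3758921329, 2) ≈ 1.8795e+9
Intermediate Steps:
v = -448 (v = Add(-525, 77) = -448)
Function('X')(H) = Mul(Rational(1, 2), Pow(H, -1)) (Function('X')(H) = Pow(Mul(2, H), -1) = Mul(Rational(1, 2), Pow(H, -1)))
Function('K')(w, g) = Mul(Rational(17, 2), Pow(g, -1)) (Function('K')(w, g) = Mul(17, Mul(Rational(1, 2), Pow(g, -1))) = Mul(Rational(17, 2), Pow(g, -1)))
S = Rational(-3758921329, 2) (S = Mul(Add(-448, 39211), Add(Mul(Rational(17, 2), Pow(-9, -1)), -48485)) = Mul(38763, Add(Mul(Rational(17, 2), Rational(-1, 9)), -48485)) = Mul(38763, Add(Rational(-17, 18), -48485)) = Mul(38763, Rational(-872747, 18)) = Rational(-3758921329, 2) ≈ -1.8795e+9)
Mul(-1, S) = Mul(-1, Rational(-3758921329, 2)) = Rational(3758921329, 2)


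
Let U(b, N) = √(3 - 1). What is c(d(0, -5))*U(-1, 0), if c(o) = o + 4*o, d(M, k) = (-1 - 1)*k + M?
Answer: 50*√2 ≈ 70.711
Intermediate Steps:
d(M, k) = M - 2*k (d(M, k) = -2*k + M = M - 2*k)
U(b, N) = √2
c(o) = 5*o
c(d(0, -5))*U(-1, 0) = (5*(0 - 2*(-5)))*√2 = (5*(0 + 10))*√2 = (5*10)*√2 = 50*√2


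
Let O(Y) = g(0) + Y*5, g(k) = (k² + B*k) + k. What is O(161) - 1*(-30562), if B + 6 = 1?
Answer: 31367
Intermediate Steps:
B = -5 (B = -6 + 1 = -5)
g(k) = k² - 4*k (g(k) = (k² - 5*k) + k = k² - 4*k)
O(Y) = 5*Y (O(Y) = 0*(-4 + 0) + Y*5 = 0*(-4) + 5*Y = 0 + 5*Y = 5*Y)
O(161) - 1*(-30562) = 5*161 - 1*(-30562) = 805 + 30562 = 31367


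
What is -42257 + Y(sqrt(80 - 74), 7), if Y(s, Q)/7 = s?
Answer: -42257 + 7*sqrt(6) ≈ -42240.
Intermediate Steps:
Y(s, Q) = 7*s
-42257 + Y(sqrt(80 - 74), 7) = -42257 + 7*sqrt(80 - 74) = -42257 + 7*sqrt(6)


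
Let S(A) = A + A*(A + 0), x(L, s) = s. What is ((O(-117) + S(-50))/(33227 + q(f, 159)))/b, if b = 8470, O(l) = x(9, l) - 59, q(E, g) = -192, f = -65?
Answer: 1137/139903225 ≈ 8.1270e-6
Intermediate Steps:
O(l) = -59 + l (O(l) = l - 59 = -59 + l)
S(A) = A + A² (S(A) = A + A*A = A + A²)
((O(-117) + S(-50))/(33227 + q(f, 159)))/b = (((-59 - 117) - 50*(1 - 50))/(33227 - 192))/8470 = ((-176 - 50*(-49))/33035)*(1/8470) = ((-176 + 2450)*(1/33035))*(1/8470) = (2274*(1/33035))*(1/8470) = (2274/33035)*(1/8470) = 1137/139903225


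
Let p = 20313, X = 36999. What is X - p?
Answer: 16686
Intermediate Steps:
X - p = 36999 - 1*20313 = 36999 - 20313 = 16686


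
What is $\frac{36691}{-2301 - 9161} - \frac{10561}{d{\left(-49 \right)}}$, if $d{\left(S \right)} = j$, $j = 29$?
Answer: $- \frac{122114221}{332398} \approx -367.37$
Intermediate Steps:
$d{\left(S \right)} = 29$
$\frac{36691}{-2301 - 9161} - \frac{10561}{d{\left(-49 \right)}} = \frac{36691}{-2301 - 9161} - \frac{10561}{29} = \frac{36691}{-11462} - \frac{10561}{29} = 36691 \left(- \frac{1}{11462}\right) - \frac{10561}{29} = - \frac{36691}{11462} - \frac{10561}{29} = - \frac{122114221}{332398}$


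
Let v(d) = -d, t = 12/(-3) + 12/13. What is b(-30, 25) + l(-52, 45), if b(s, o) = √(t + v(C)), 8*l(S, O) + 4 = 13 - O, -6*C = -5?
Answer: -9/2 + I*√23790/78 ≈ -4.5 + 1.9774*I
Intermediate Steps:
C = ⅚ (C = -⅙*(-5) = ⅚ ≈ 0.83333)
t = -40/13 (t = 12*(-⅓) + 12*(1/13) = -4 + 12/13 = -40/13 ≈ -3.0769)
l(S, O) = 9/8 - O/8 (l(S, O) = -½ + (13 - O)/8 = -½ + (13/8 - O/8) = 9/8 - O/8)
b(s, o) = I*√23790/78 (b(s, o) = √(-40/13 - 1*⅚) = √(-40/13 - ⅚) = √(-305/78) = I*√23790/78)
b(-30, 25) + l(-52, 45) = I*√23790/78 + (9/8 - ⅛*45) = I*√23790/78 + (9/8 - 45/8) = I*√23790/78 - 9/2 = -9/2 + I*√23790/78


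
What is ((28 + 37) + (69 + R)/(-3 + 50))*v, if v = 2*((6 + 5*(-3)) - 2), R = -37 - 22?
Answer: -67430/47 ≈ -1434.7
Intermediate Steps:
R = -59
v = -22 (v = 2*((6 - 15) - 2) = 2*(-9 - 2) = 2*(-11) = -22)
((28 + 37) + (69 + R)/(-3 + 50))*v = ((28 + 37) + (69 - 59)/(-3 + 50))*(-22) = (65 + 10/47)*(-22) = (3065/47)*(-22) = -67430/47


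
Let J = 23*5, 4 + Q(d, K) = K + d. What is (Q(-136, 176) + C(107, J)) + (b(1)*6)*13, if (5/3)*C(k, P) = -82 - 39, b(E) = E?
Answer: 207/5 ≈ 41.400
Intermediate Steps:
Q(d, K) = -4 + K + d (Q(d, K) = -4 + (K + d) = -4 + K + d)
J = 115
C(k, P) = -363/5 (C(k, P) = 3*(-82 - 39)/5 = (⅗)*(-121) = -363/5)
(Q(-136, 176) + C(107, J)) + (b(1)*6)*13 = ((-4 + 176 - 136) - 363/5) + (1*6)*13 = (36 - 363/5) + 6*13 = -183/5 + 78 = 207/5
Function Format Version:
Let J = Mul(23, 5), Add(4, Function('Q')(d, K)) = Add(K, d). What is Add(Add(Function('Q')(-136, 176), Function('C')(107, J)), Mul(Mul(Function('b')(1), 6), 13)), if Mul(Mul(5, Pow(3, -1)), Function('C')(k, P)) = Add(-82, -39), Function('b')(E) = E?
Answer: Rational(207, 5) ≈ 41.400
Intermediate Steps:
Function('Q')(d, K) = Add(-4, K, d) (Function('Q')(d, K) = Add(-4, Add(K, d)) = Add(-4, K, d))
J = 115
Function('C')(k, P) = Rational(-363, 5) (Function('C')(k, P) = Mul(Rational(3, 5), Add(-82, -39)) = Mul(Rational(3, 5), -121) = Rational(-363, 5))
Add(Add(Function('Q')(-136, 176), Function('C')(107, J)), Mul(Mul(Function('b')(1), 6), 13)) = Add(Add(Add(-4, 176, -136), Rational(-363, 5)), Mul(Mul(1, 6), 13)) = Add(Add(36, Rational(-363, 5)), Mul(6, 13)) = Add(Rational(-183, 5), 78) = Rational(207, 5)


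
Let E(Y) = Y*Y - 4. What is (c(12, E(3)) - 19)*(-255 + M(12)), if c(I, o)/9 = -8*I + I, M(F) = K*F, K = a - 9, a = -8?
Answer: 355725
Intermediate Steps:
E(Y) = -4 + Y² (E(Y) = Y² - 4 = -4 + Y²)
K = -17 (K = -8 - 9 = -17)
M(F) = -17*F
c(I, o) = -63*I (c(I, o) = 9*(-8*I + I) = 9*(-7*I) = -63*I)
(c(12, E(3)) - 19)*(-255 + M(12)) = (-63*12 - 19)*(-255 - 17*12) = (-756 - 19)*(-255 - 204) = -775*(-459) = 355725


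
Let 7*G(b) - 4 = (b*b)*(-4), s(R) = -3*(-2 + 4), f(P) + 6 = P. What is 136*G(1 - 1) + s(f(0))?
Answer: 502/7 ≈ 71.714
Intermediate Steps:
f(P) = -6 + P
s(R) = -6 (s(R) = -3*2 = -6)
G(b) = 4/7 - 4*b²/7 (G(b) = 4/7 + ((b*b)*(-4))/7 = 4/7 + (b²*(-4))/7 = 4/7 + (-4*b²)/7 = 4/7 - 4*b²/7)
136*G(1 - 1) + s(f(0)) = 136*(4/7 - 4*(1 - 1)²/7) - 6 = 136*(4/7 - 4/7*0²) - 6 = 136*(4/7 - 4/7*0) - 6 = 136*(4/7 + 0) - 6 = 136*(4/7) - 6 = 544/7 - 6 = 502/7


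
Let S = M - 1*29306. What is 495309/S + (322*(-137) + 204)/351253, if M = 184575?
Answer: 167160910387/54538702057 ≈ 3.0650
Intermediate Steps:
S = 155269 (S = 184575 - 1*29306 = 184575 - 29306 = 155269)
495309/S + (322*(-137) + 204)/351253 = 495309/155269 + (322*(-137) + 204)/351253 = 495309*(1/155269) + (-44114 + 204)*(1/351253) = 495309/155269 - 43910*1/351253 = 495309/155269 - 43910/351253 = 167160910387/54538702057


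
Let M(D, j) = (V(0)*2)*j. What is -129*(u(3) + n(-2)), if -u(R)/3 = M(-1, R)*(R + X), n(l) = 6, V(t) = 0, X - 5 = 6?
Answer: -774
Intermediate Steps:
X = 11 (X = 5 + 6 = 11)
M(D, j) = 0 (M(D, j) = (0*2)*j = 0*j = 0)
u(R) = 0 (u(R) = -0*(R + 11) = -0*(11 + R) = -3*0 = 0)
-129*(u(3) + n(-2)) = -129*(0 + 6) = -129*6 = -774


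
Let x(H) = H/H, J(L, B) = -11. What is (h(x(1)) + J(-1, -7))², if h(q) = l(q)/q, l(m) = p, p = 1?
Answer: 100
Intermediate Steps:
l(m) = 1
x(H) = 1
h(q) = 1/q
(h(x(1)) + J(-1, -7))² = (1/1 - 11)² = (1 - 11)² = (-10)² = 100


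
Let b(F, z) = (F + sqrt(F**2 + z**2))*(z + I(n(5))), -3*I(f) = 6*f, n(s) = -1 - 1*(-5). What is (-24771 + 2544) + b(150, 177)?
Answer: 3123 + 507*sqrt(5981) ≈ 42333.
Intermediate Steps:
n(s) = 4 (n(s) = -1 + 5 = 4)
I(f) = -2*f
b(F, z) = (-8 + z)*(F + sqrt(F**2 + z**2)) (b(F, z) = (F + sqrt(F**2 + z**2))*(z - 2*4) = (F + sqrt(F**2 + z**2))*(z - 8) = (F + sqrt(F**2 + z**2))*(-8 + z) = (-8 + z)*(F + sqrt(F**2 + z**2)))
(-24771 + 2544) + b(150, 177) = (-24771 + 2544) + (-8*150 - 8*sqrt(150**2 + 177**2) + 150*177 + 177*sqrt(150**2 + 177**2)) = -22227 + (-1200 - 8*sqrt(22500 + 31329) + 26550 + 177*sqrt(22500 + 31329)) = -22227 + (-1200 - 24*sqrt(5981) + 26550 + 177*sqrt(53829)) = -22227 + (-1200 - 24*sqrt(5981) + 26550 + 177*(3*sqrt(5981))) = -22227 + (-1200 - 24*sqrt(5981) + 26550 + 531*sqrt(5981)) = -22227 + (25350 + 507*sqrt(5981)) = 3123 + 507*sqrt(5981)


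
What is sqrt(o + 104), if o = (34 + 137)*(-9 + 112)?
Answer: sqrt(17717) ≈ 133.11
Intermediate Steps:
o = 17613 (o = 171*103 = 17613)
sqrt(o + 104) = sqrt(17613 + 104) = sqrt(17717)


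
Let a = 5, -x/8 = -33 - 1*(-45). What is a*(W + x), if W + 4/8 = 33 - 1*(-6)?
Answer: -575/2 ≈ -287.50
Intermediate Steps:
x = -96 (x = -8*(-33 - 1*(-45)) = -8*(-33 + 45) = -8*12 = -96)
W = 77/2 (W = -½ + (33 - 1*(-6)) = -½ + (33 + 6) = -½ + 39 = 77/2 ≈ 38.500)
a*(W + x) = 5*(77/2 - 96) = 5*(-115/2) = -575/2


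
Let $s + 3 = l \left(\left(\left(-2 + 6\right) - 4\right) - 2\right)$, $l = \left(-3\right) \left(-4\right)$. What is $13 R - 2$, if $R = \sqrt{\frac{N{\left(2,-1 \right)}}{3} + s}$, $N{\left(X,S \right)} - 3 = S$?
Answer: $-2 + \frac{13 i \sqrt{237}}{3} \approx -2.0 + 66.711 i$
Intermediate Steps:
$N{\left(X,S \right)} = 3 + S$
$l = 12$
$s = -27$ ($s = -3 + 12 \left(\left(\left(-2 + 6\right) - 4\right) - 2\right) = -3 + 12 \left(\left(4 - 4\right) - 2\right) = -3 + 12 \left(0 - 2\right) = -3 + 12 \left(-2\right) = -3 - 24 = -27$)
$R = \frac{i \sqrt{237}}{3}$ ($R = \sqrt{\frac{3 - 1}{3} - 27} = \sqrt{2 \cdot \frac{1}{3} - 27} = \sqrt{\frac{2}{3} - 27} = \sqrt{- \frac{79}{3}} = \frac{i \sqrt{237}}{3} \approx 5.1316 i$)
$13 R - 2 = 13 \frac{i \sqrt{237}}{3} - 2 = \frac{13 i \sqrt{237}}{3} - 2 = -2 + \frac{13 i \sqrt{237}}{3}$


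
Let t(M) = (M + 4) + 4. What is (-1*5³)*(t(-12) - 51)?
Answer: 6875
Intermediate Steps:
t(M) = 8 + M (t(M) = (4 + M) + 4 = 8 + M)
(-1*5³)*(t(-12) - 51) = (-1*5³)*((8 - 12) - 51) = (-1*125)*(-4 - 51) = -125*(-55) = 6875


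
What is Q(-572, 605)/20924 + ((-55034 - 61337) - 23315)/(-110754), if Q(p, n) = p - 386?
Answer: 234723961/193118058 ≈ 1.2154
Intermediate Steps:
Q(p, n) = -386 + p
Q(-572, 605)/20924 + ((-55034 - 61337) - 23315)/(-110754) = (-386 - 572)/20924 + ((-55034 - 61337) - 23315)/(-110754) = -958*1/20924 + (-116371 - 23315)*(-1/110754) = -479/10462 - 139686*(-1/110754) = -479/10462 + 23281/18459 = 234723961/193118058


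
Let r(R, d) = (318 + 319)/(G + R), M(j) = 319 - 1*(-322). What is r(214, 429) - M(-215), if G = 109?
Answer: -206406/323 ≈ -639.03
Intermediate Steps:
M(j) = 641 (M(j) = 319 + 322 = 641)
r(R, d) = 637/(109 + R) (r(R, d) = (318 + 319)/(109 + R) = 637/(109 + R))
r(214, 429) - M(-215) = 637/(109 + 214) - 1*641 = 637/323 - 641 = -206406/323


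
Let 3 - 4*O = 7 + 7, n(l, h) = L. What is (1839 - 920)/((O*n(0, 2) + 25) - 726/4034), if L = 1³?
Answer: 7414492/178061 ≈ 41.640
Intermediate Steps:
L = 1
n(l, h) = 1
O = -11/4 (O = ¾ - (7 + 7)/4 = ¾ - ¼*14 = ¾ - 7/2 = -11/4 ≈ -2.7500)
(1839 - 920)/((O*n(0, 2) + 25) - 726/4034) = (1839 - 920)/((-11/4*1 + 25) - 726/4034) = 919/((-11/4 + 25) - 726*1/4034) = 919/(89/4 - 363/2017) = 919/(178061/8068) = 919*(8068/178061) = 7414492/178061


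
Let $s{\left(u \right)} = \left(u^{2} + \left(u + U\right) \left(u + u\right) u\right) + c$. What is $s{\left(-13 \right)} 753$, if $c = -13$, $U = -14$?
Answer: $-6754410$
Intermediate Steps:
$s{\left(u \right)} = -13 + u^{2} + 2 u^{2} \left(-14 + u\right)$ ($s{\left(u \right)} = \left(u^{2} + \left(u - 14\right) \left(u + u\right) u\right) - 13 = \left(u^{2} + \left(-14 + u\right) 2 u u\right) - 13 = \left(u^{2} + 2 u \left(-14 + u\right) u\right) - 13 = \left(u^{2} + 2 u^{2} \left(-14 + u\right)\right) - 13 = -13 + u^{2} + 2 u^{2} \left(-14 + u\right)$)
$s{\left(-13 \right)} 753 = \left(-13 - 27 \left(-13\right)^{2} + 2 \left(-13\right)^{3}\right) 753 = \left(-13 - 4563 + 2 \left(-2197\right)\right) 753 = \left(-13 - 4563 - 4394\right) 753 = \left(-8970\right) 753 = -6754410$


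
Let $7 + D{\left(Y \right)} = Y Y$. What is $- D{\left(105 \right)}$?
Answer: $-11018$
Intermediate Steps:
$D{\left(Y \right)} = -7 + Y^{2}$ ($D{\left(Y \right)} = -7 + Y Y = -7 + Y^{2}$)
$- D{\left(105 \right)} = - (-7 + 105^{2}) = - (-7 + 11025) = \left(-1\right) 11018 = -11018$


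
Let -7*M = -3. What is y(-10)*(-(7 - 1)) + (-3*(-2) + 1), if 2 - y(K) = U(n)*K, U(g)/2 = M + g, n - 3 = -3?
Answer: -395/7 ≈ -56.429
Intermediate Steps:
M = 3/7 (M = -⅐*(-3) = 3/7 ≈ 0.42857)
n = 0 (n = 3 - 3 = 0)
U(g) = 6/7 + 2*g (U(g) = 2*(3/7 + g) = 6/7 + 2*g)
y(K) = 2 - 6*K/7 (y(K) = 2 - (6/7 + 2*0)*K = 2 - (6/7 + 0)*K = 2 - 6*K/7)
y(-10)*(-(7 - 1)) + (-3*(-2) + 1) = (2 - 6/7*(-10))*(-(7 - 1)) + (-3*(-2) + 1) = (2 + 60/7)*(-1*6) + (6 + 1) = (74/7)*(-6) + 7 = -444/7 + 7 = -395/7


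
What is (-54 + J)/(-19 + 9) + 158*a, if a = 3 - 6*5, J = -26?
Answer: -4258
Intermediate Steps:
a = -27 (a = 3 - 30 = -27)
(-54 + J)/(-19 + 9) + 158*a = (-54 - 26)/(-19 + 9) + 158*(-27) = -80/(-10) - 4266 = -80*(-⅒) - 4266 = 8 - 4266 = -4258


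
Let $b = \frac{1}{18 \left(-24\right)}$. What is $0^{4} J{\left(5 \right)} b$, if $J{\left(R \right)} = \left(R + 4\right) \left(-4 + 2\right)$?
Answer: $0$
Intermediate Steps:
$b = - \frac{1}{432}$ ($b = \frac{1}{18} \left(- \frac{1}{24}\right) = - \frac{1}{432} \approx -0.0023148$)
$J{\left(R \right)} = -8 - 2 R$ ($J{\left(R \right)} = \left(4 + R\right) \left(-2\right) = -8 - 2 R$)
$0^{4} J{\left(5 \right)} b = 0^{4} \left(-8 - 10\right) \left(- \frac{1}{432}\right) = 0 \left(-8 - 10\right) \left(- \frac{1}{432}\right) = 0 \left(-18\right) \left(- \frac{1}{432}\right) = 0 \left(- \frac{1}{432}\right) = 0$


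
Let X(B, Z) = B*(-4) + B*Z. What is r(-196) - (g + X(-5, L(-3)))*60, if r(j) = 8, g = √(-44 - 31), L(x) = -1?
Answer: -1492 - 300*I*√3 ≈ -1492.0 - 519.62*I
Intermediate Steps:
g = 5*I*√3 (g = √(-75) = 5*I*√3 ≈ 8.6602*I)
X(B, Z) = -4*B + B*Z
r(-196) - (g + X(-5, L(-3)))*60 = 8 - (5*I*√3 - 5*(-4 - 1))*60 = 8 - (5*I*√3 - 5*(-5))*60 = 8 - (5*I*√3 + 25)*60 = 8 - (25 + 5*I*√3)*60 = 8 - (1500 + 300*I*√3) = 8 + (-1500 - 300*I*√3) = -1492 - 300*I*√3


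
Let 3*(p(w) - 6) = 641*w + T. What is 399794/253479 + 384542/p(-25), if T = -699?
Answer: -142870503145/2117310087 ≈ -67.477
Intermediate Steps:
p(w) = -227 + 641*w/3 (p(w) = 6 + (641*w - 699)/3 = 6 + (-699 + 641*w)/3 = 6 + (-233 + 641*w/3) = -227 + 641*w/3)
399794/253479 + 384542/p(-25) = 399794/253479 + 384542/(-227 + (641/3)*(-25)) = 399794*(1/253479) + 384542/(-227 - 16025/3) = 399794/253479 + 384542/(-16706/3) = 399794/253479 + 384542*(-3/16706) = 399794/253479 - 576813/8353 = -142870503145/2117310087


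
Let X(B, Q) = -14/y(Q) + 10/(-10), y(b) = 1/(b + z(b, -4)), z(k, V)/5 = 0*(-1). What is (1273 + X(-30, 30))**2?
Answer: 725904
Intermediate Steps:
z(k, V) = 0 (z(k, V) = 5*(0*(-1)) = 5*0 = 0)
y(b) = 1/b (y(b) = 1/(b + 0) = 1/b)
X(B, Q) = -1 - 14*Q (X(B, Q) = -14*Q + 10/(-10) = -14*Q + 10*(-1/10) = -14*Q - 1 = -1 - 14*Q)
(1273 + X(-30, 30))**2 = (1273 + (-1 - 14*30))**2 = (1273 + (-1 - 420))**2 = (1273 - 421)**2 = 852**2 = 725904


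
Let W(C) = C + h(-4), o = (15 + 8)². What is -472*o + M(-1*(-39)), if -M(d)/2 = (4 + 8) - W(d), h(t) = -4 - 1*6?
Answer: -249654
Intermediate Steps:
o = 529 (o = 23² = 529)
h(t) = -10 (h(t) = -4 - 6 = -10)
W(C) = -10 + C (W(C) = C - 10 = -10 + C)
M(d) = -44 + 2*d (M(d) = -2*((4 + 8) - (-10 + d)) = -2*(12 + (10 - d)) = -2*(22 - d) = -44 + 2*d)
-472*o + M(-1*(-39)) = -472*529 + (-44 + 2*(-1*(-39))) = -249688 + (-44 + 2*39) = -249688 + (-44 + 78) = -249688 + 34 = -249654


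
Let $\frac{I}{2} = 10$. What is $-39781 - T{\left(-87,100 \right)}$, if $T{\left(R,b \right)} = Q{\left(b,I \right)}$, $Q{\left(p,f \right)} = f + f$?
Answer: $-39821$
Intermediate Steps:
$I = 20$ ($I = 2 \cdot 10 = 20$)
$Q{\left(p,f \right)} = 2 f$
$T{\left(R,b \right)} = 40$ ($T{\left(R,b \right)} = 2 \cdot 20 = 40$)
$-39781 - T{\left(-87,100 \right)} = -39781 - 40 = -39821$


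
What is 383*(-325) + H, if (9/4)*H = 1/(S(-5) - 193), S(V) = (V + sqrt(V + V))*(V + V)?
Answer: (-11202750*sqrt(10) + 160199329*I)/(9*(-143*I + 10*sqrt(10))) ≈ -1.2448e+5 + 0.0006485*I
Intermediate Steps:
S(V) = 2*V*(V + sqrt(2)*sqrt(V)) (S(V) = (V + sqrt(2*V))*(2*V) = (V + sqrt(2)*sqrt(V))*(2*V) = 2*V*(V + sqrt(2)*sqrt(V)))
H = 4/(9*(-143 - 10*I*sqrt(10))) (H = 4/(9*((2*(-5)**2 + 2*sqrt(2)*(-5)**(3/2)) - 193)) = 4/(9*((2*25 + 2*sqrt(2)*(-5*I*sqrt(5))) - 193)) = 4/(9*((50 - 10*I*sqrt(10)) - 193)) = 4/(9*(-143 - 10*I*sqrt(10))) ≈ -0.0029631 + 0.00065526*I)
383*(-325) + H = 383*(-325) + (-572/193041 + 40*I*sqrt(10)/193041) = -124475 + (-572/193041 + 40*I*sqrt(10)/193041) = -24028779047/193041 + 40*I*sqrt(10)/193041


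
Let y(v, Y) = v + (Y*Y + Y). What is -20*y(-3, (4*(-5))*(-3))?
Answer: -73140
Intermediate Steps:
y(v, Y) = Y + v + Y**2 (y(v, Y) = v + (Y**2 + Y) = v + (Y + Y**2) = Y + v + Y**2)
-20*y(-3, (4*(-5))*(-3)) = -20*((4*(-5))*(-3) - 3 + ((4*(-5))*(-3))**2) = -20*(-20*(-3) - 3 + (-20*(-3))**2) = -20*(60 - 3 + 60**2) = -20*(60 - 3 + 3600) = -20*3657 = -73140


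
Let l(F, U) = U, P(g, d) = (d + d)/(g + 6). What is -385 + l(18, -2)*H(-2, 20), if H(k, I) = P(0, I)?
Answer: -1195/3 ≈ -398.33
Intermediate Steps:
P(g, d) = 2*d/(6 + g) (P(g, d) = (2*d)/(6 + g) = 2*d/(6 + g))
H(k, I) = I/3 (H(k, I) = 2*I/(6 + 0) = 2*I/6 = 2*I*(⅙) = I/3)
-385 + l(18, -2)*H(-2, 20) = -385 - 2*20/3 = -385 - 40/3 = -1195/3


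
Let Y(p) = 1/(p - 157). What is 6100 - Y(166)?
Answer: 54899/9 ≈ 6099.9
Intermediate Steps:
Y(p) = 1/(-157 + p)
6100 - Y(166) = 6100 - 1/(-157 + 166) = 6100 - 1/9 = 6100 - 1*⅑ = 6100 - ⅑ = 54899/9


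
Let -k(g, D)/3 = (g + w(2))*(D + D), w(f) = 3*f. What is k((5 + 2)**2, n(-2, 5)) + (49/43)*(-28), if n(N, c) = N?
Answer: 27008/43 ≈ 628.09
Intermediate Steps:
k(g, D) = -6*D*(6 + g) (k(g, D) = -3*(g + 3*2)*(D + D) = -3*(g + 6)*2*D = -3*(6 + g)*2*D = -6*D*(6 + g))
k((5 + 2)**2, n(-2, 5)) + (49/43)*(-28) = -6*(-2)*(6 + (5 + 2)**2) + (49/43)*(-28) = -6*(-2)*(6 + 7**2) + (49*(1/43))*(-28) = -6*(-2)*(6 + 49) + (49/43)*(-28) = -6*(-2)*55 - 1372/43 = 660 - 1372/43 = 27008/43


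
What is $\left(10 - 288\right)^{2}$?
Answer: $77284$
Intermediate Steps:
$\left(10 - 288\right)^{2} = \left(-278\right)^{2} = 77284$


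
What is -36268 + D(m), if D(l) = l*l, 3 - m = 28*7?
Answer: 981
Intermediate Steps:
m = -193 (m = 3 - 28*7 = 3 - 1*196 = 3 - 196 = -193)
D(l) = l²
-36268 + D(m) = -36268 + (-193)² = -36268 + 37249 = 981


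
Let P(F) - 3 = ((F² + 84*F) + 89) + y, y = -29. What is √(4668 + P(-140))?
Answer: √12571 ≈ 112.12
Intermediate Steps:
P(F) = 63 + F² + 84*F (P(F) = 3 + (((F² + 84*F) + 89) - 29) = 3 + ((89 + F² + 84*F) - 29) = 3 + (60 + F² + 84*F) = 63 + F² + 84*F)
√(4668 + P(-140)) = √(4668 + (63 + (-140)² + 84*(-140))) = √(4668 + (63 + 19600 - 11760)) = √(4668 + 7903) = √12571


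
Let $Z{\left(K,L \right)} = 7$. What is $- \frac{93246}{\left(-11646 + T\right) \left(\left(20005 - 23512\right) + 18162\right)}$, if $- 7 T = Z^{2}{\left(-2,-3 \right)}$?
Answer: $\frac{31082}{56924905} \approx 0.00054602$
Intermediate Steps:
$T = -7$ ($T = - \frac{7^{2}}{7} = \left(- \frac{1}{7}\right) 49 = -7$)
$- \frac{93246}{\left(-11646 + T\right) \left(\left(20005 - 23512\right) + 18162\right)} = - \frac{93246}{\left(-11646 - 7\right) \left(\left(20005 - 23512\right) + 18162\right)} = - \frac{93246}{\left(-11653\right) \left(\left(20005 - 23512\right) + 18162\right)} = - \frac{93246}{\left(-11653\right) \left(-3507 + 18162\right)} = - \frac{93246}{\left(-11653\right) 14655} = - \frac{93246}{-170774715} = \left(-93246\right) \left(- \frac{1}{170774715}\right) = \frac{31082}{56924905}$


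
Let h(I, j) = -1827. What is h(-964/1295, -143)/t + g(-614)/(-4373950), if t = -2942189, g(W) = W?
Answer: 4898855348/6434493788275 ≈ 0.00076134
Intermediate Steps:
h(-964/1295, -143)/t + g(-614)/(-4373950) = -1827/(-2942189) - 614/(-4373950) = -1827*(-1/2942189) - 614*(-1/4373950) = 1827/2942189 + 307/2186975 = 4898855348/6434493788275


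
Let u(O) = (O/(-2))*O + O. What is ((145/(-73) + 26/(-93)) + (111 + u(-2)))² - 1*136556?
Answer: -5788359304076/46090521 ≈ -1.2559e+5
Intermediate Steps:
u(O) = O - O²/2 (u(O) = (O*(-½))*O + O = (-O/2)*O + O = -O²/2 + O = O - O²/2)
((145/(-73) + 26/(-93)) + (111 + u(-2)))² - 1*136556 = ((145/(-73) + 26/(-93)) + (111 + (½)*(-2)*(2 - 1*(-2))))² - 1*136556 = ((145*(-1/73) + 26*(-1/93)) + (111 + (½)*(-2)*(2 + 2)))² - 136556 = ((-145/73 - 26/93) + (111 + (½)*(-2)*4))² - 136556 = (-15383/6789 + (111 - 4))² - 136556 = (-15383/6789 + 107)² - 136556 = (711040/6789)² - 136556 = 505577881600/46090521 - 136556 = -5788359304076/46090521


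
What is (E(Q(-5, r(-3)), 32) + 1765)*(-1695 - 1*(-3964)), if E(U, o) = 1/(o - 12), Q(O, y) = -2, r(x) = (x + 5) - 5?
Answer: 80097969/20 ≈ 4.0049e+6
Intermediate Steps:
r(x) = x (r(x) = (5 + x) - 5 = x)
E(U, o) = 1/(-12 + o)
(E(Q(-5, r(-3)), 32) + 1765)*(-1695 - 1*(-3964)) = (1/(-12 + 32) + 1765)*(-1695 - 1*(-3964)) = (1/20 + 1765)*(-1695 + 3964) = (1/20 + 1765)*2269 = (35301/20)*2269 = 80097969/20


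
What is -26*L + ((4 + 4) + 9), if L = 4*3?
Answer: -295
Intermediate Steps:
L = 12
-26*L + ((4 + 4) + 9) = -26*12 + ((4 + 4) + 9) = -312 + (8 + 9) = -312 + 17 = -295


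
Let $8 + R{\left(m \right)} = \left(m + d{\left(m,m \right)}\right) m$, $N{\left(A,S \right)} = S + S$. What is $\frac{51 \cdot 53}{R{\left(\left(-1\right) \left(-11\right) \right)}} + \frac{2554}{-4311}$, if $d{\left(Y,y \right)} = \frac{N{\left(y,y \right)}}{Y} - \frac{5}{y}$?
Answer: $\frac{11320613}{560430} \approx 20.2$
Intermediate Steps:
$N{\left(A,S \right)} = 2 S$
$d{\left(Y,y \right)} = - \frac{5}{y} + \frac{2 y}{Y}$ ($d{\left(Y,y \right)} = \frac{2 y}{Y} - \frac{5}{y} = - \frac{5}{y} + \frac{2 y}{Y}$)
$R{\left(m \right)} = -8 + m \left(2 + m - \frac{5}{m}\right)$ ($R{\left(m \right)} = -8 + \left(m - \left(\frac{5}{m} - \frac{2 m}{m}\right)\right) m = -8 + \left(m + \left(- \frac{5}{m} + 2\right)\right) m = -8 + \left(m + \left(2 - \frac{5}{m}\right)\right) m = -8 + \left(2 + m - \frac{5}{m}\right) m = -8 + m \left(2 + m - \frac{5}{m}\right)$)
$\frac{51 \cdot 53}{R{\left(\left(-1\right) \left(-11\right) \right)}} + \frac{2554}{-4311} = \frac{51 \cdot 53}{-13 + \left(\left(-1\right) \left(-11\right)\right)^{2} + 2 \left(\left(-1\right) \left(-11\right)\right)} + \frac{2554}{-4311} = \frac{2703}{-13 + 11^{2} + 2 \cdot 11} + 2554 \left(- \frac{1}{4311}\right) = \frac{2703}{-13 + 121 + 22} - \frac{2554}{4311} = \frac{2703}{130} - \frac{2554}{4311} = \frac{11320613}{560430}$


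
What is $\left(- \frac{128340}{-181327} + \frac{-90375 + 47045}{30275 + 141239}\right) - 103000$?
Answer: $- \frac{228807007844725}{2221437077} \approx -1.03 \cdot 10^{5}$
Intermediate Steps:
$\left(- \frac{128340}{-181327} + \frac{-90375 + 47045}{30275 + 141239}\right) - 103000 = \left(\left(-128340\right) \left(- \frac{1}{181327}\right) - \frac{43330}{171514}\right) - 103000 = \left(\frac{128340}{181327} - \frac{3095}{12251}\right) - 103000 = \frac{1011086275}{2221437077} - 103000 = - \frac{228807007844725}{2221437077}$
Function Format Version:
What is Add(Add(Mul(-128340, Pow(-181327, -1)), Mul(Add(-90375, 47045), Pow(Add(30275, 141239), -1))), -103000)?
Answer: Rational(-228807007844725, 2221437077) ≈ -1.0300e+5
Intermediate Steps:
Add(Add(Mul(-128340, Pow(-181327, -1)), Mul(Add(-90375, 47045), Pow(Add(30275, 141239), -1))), -103000) = Add(Add(Mul(-128340, Rational(-1, 181327)), Mul(-43330, Pow(171514, -1))), -103000) = Add(Add(Rational(128340, 181327), Mul(-43330, Rational(1, 171514))), -103000) = Add(Add(Rational(128340, 181327), Rational(-3095, 12251)), -103000) = Add(Rational(1011086275, 2221437077), -103000) = Rational(-228807007844725, 2221437077)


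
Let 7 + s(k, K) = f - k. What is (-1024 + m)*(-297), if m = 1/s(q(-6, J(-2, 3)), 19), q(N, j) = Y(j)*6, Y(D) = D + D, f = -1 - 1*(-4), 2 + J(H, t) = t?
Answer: 4866345/16 ≈ 3.0415e+5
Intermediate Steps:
J(H, t) = -2 + t
f = 3 (f = -1 + 4 = 3)
Y(D) = 2*D
q(N, j) = 12*j (q(N, j) = (2*j)*6 = 12*j)
s(k, K) = -4 - k (s(k, K) = -7 + (3 - k) = -4 - k)
m = -1/16 (m = 1/(-4 - 12*(-2 + 3)) = 1/(-4 - 12) = 1/(-16) = -1/16 ≈ -0.062500)
(-1024 + m)*(-297) = (-1024 - 1/16)*(-297) = -16385/16*(-297) = 4866345/16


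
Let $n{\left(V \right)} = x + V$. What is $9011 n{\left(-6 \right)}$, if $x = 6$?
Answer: $0$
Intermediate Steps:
$n{\left(V \right)} = 6 + V$
$9011 n{\left(-6 \right)} = 9011 \left(6 - 6\right) = 9011 \cdot 0 = 0$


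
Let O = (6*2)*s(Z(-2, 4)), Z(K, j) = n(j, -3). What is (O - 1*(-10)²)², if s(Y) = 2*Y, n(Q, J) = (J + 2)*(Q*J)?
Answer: 35344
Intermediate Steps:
n(Q, J) = J*Q*(2 + J) (n(Q, J) = (2 + J)*(J*Q) = J*Q*(2 + J))
Z(K, j) = 3*j (Z(K, j) = -3*j*(2 - 3) = -3*j*(-1) = 3*j)
O = 288 (O = (6*2)*(2*(3*4)) = 12*(2*12) = 12*24 = 288)
(O - 1*(-10)²)² = (288 - 1*(-10)²)² = (288 - 1*100)² = (288 - 100)² = 188² = 35344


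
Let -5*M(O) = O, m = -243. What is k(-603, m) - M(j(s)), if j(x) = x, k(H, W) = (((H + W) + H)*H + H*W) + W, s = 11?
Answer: 5100176/5 ≈ 1.0200e+6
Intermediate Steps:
k(H, W) = W + H*W + H*(W + 2*H) (k(H, W) = ((W + 2*H)*H + H*W) + W = (H*(W + 2*H) + H*W) + W = (H*W + H*(W + 2*H)) + W = W + H*W + H*(W + 2*H))
M(O) = -O/5
k(-603, m) - M(j(s)) = (-243 + 2*(-603)² + 2*(-603)*(-243)) - (-1)*11/5 = (-243 + 2*363609 + 293058) - 1*(-11/5) = (-243 + 727218 + 293058) + 11/5 = 1020033 + 11/5 = 5100176/5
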